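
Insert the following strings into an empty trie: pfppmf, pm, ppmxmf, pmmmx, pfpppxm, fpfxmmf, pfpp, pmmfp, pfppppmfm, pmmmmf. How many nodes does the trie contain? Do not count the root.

33

Trace insertions, counting only characters that open a new branch:
  "pfppmf" → 6 new (p, f, p, p, m, f)
  "pm" → prefix "p" already present; 1 new (m)
  "ppmxmf" → prefix "p" already present; 5 new (p, m, x, m, f)
  "pmmmx" → prefix "pm" already present; 3 new (m, m, x)
  "pfpppxm" → prefix "pfpp" already present; 3 new (p, x, m)
  "fpfxmmf" → 7 new (f, p, f, x, m, m, f)
  "pfpp" → prefix "pfpp" already present; 0 new (none)
  "pmmfp" → prefix "pmm" already present; 2 new (f, p)
  "pfppppmfm" → prefix "pfppp" already present; 4 new (p, m, f, m)
  "pmmmmf" → prefix "pmmm" already present; 2 new (m, f)
Total nodes = 6 + 1 + 5 + 3 + 3 + 7 + 0 + 2 + 4 + 2 = 33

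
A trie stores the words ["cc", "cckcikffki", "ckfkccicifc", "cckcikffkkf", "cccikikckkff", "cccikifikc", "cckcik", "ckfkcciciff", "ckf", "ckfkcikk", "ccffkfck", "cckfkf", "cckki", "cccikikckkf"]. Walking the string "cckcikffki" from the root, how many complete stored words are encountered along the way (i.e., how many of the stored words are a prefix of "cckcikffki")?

3

Traverse "cckcikffki" character by character; count nodes along the way that are marked as word ends.
Prefixes of the query that are stored words: "cc", "cckcik", "cckcikffki"
Count: 3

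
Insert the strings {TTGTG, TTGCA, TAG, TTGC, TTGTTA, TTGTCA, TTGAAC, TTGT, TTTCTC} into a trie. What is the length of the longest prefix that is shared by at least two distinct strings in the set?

The deepest shared node is where two words last agree before diverging.
"TTGC" and "TTGCA" agree on "TTGC" (4 characters) before diverging; nothing deeper is shared.
Longest shared-prefix length: 4

4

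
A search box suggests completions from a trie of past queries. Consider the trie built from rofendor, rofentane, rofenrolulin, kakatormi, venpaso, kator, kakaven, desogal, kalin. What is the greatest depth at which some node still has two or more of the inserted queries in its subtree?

5

Look for the deepest trie node that still has at least two words in its subtree.
e.g. "rofendor" and "rofenrolulin" share the prefix "rofen" of length 5; no pair shares a longer one.
Longest shared-prefix length: 5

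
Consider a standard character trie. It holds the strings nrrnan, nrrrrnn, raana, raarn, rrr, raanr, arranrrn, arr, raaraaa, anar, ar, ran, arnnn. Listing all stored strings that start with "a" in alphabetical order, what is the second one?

DFS of the "a" subtree visits, in order: "anar", "ar", "arnnn", "arr", "arranrrn"
The 2nd is ar.

ar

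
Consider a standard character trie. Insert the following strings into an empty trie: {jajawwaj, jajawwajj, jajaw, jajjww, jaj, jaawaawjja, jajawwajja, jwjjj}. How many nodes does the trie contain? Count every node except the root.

25

For each word, the new-node count is its length minus the longest prefix already in the trie:
  "jajawwaj" → 8 new (j, a, j, a, w, w, a, j)
  "jajawwajj" → prefix "jajawwaj" already present; 1 new (j)
  "jajaw" → prefix "jajaw" already present; 0 new (none)
  "jajjww" → prefix "jaj" already present; 3 new (j, w, w)
  "jaj" → prefix "jaj" already present; 0 new (none)
  "jaawaawjja" → prefix "ja" already present; 8 new (a, w, a, a, w, j, j, a)
  "jajawwajja" → prefix "jajawwajj" already present; 1 new (a)
  "jwjjj" → prefix "j" already present; 4 new (w, j, j, j)
Total nodes = 8 + 1 + 0 + 3 + 0 + 8 + 1 + 4 = 25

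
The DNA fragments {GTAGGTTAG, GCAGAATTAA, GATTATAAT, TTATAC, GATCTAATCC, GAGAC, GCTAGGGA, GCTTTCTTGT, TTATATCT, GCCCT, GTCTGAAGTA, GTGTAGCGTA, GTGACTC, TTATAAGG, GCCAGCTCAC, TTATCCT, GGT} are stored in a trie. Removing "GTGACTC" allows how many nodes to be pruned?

4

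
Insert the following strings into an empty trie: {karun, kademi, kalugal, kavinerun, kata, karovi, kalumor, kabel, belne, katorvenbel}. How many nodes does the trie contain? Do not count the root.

45

Insert word by word; a character creates a node only if that edge doesn't already exist:
  "karun" → 5 new (k, a, r, u, n)
  "kademi" → prefix "ka" already present; 4 new (d, e, m, i)
  "kalugal" → prefix "ka" already present; 5 new (l, u, g, a, l)
  "kavinerun" → prefix "ka" already present; 7 new (v, i, n, e, r, u, n)
  "kata" → prefix "ka" already present; 2 new (t, a)
  "karovi" → prefix "kar" already present; 3 new (o, v, i)
  "kalumor" → prefix "kalu" already present; 3 new (m, o, r)
  "kabel" → prefix "ka" already present; 3 new (b, e, l)
  "belne" → 5 new (b, e, l, n, e)
  "katorvenbel" → prefix "kat" already present; 8 new (o, r, v, e, n, b, e, l)
Total nodes = 5 + 4 + 5 + 7 + 2 + 3 + 3 + 3 + 5 + 8 = 45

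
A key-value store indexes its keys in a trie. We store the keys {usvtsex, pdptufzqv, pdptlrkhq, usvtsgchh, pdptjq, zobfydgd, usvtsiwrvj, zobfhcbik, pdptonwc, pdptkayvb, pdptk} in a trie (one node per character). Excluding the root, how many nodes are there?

For each word, the new-node count is its length minus the longest prefix already in the trie:
  "usvtsex" → 7 new (u, s, v, t, s, e, x)
  "pdptufzqv" → 9 new (p, d, p, t, u, f, z, q, v)
  "pdptlrkhq" → prefix "pdpt" already present; 5 new (l, r, k, h, q)
  "usvtsgchh" → prefix "usvts" already present; 4 new (g, c, h, h)
  "pdptjq" → prefix "pdpt" already present; 2 new (j, q)
  "zobfydgd" → 8 new (z, o, b, f, y, d, g, d)
  "usvtsiwrvj" → prefix "usvts" already present; 5 new (i, w, r, v, j)
  "zobfhcbik" → prefix "zobf" already present; 5 new (h, c, b, i, k)
  "pdptonwc" → prefix "pdpt" already present; 4 new (o, n, w, c)
  "pdptkayvb" → prefix "pdpt" already present; 5 new (k, a, y, v, b)
  "pdptk" → prefix "pdptk" already present; 0 new (none)
Total nodes = 7 + 9 + 5 + 4 + 2 + 8 + 5 + 5 + 4 + 5 + 0 = 54

54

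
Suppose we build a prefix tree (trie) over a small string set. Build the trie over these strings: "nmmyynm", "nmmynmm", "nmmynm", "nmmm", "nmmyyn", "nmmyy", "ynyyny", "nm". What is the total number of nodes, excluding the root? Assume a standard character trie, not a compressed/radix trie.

Trie structure (* marks end of a word):
(root)
├─ n
│  └─ m *
│     └─ m
│        ├─ m *
│        └─ y
│           ├─ n
│           │  └─ m *
│           │     └─ m *
│           └─ y *
│              └─ n *
│                 └─ m *
└─ y
   └─ n
      └─ y
         └─ y
            └─ n
               └─ y *
Counting every labelled node above: 17.

17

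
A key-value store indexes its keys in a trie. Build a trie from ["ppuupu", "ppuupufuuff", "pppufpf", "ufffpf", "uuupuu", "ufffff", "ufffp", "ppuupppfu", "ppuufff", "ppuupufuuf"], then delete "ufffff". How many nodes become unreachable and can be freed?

2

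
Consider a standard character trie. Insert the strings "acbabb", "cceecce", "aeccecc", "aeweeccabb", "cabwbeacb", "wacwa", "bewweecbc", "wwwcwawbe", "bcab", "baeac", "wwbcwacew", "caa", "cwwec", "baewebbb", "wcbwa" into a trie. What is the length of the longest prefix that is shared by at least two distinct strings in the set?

3

Look for the deepest trie node that still has at least two words in its subtree.
"baeac" and "baewebbb" agree on "bae" (3 characters) before diverging; nothing deeper is shared.
Longest shared-prefix length: 3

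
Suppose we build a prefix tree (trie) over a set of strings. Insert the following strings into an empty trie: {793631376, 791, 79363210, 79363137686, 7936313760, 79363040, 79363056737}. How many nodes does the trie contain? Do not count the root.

24

For each word, the new-node count is its length minus the longest prefix already in the trie:
  "793631376" → 9 new (7, 9, 3, 6, 3, 1, 3, 7, 6)
  "791" → prefix "79" already present; 1 new (1)
  "79363210" → prefix "79363" already present; 3 new (2, 1, 0)
  "79363137686" → prefix "793631376" already present; 2 new (8, 6)
  "7936313760" → prefix "793631376" already present; 1 new (0)
  "79363040" → prefix "79363" already present; 3 new (0, 4, 0)
  "79363056737" → prefix "793630" already present; 5 new (5, 6, 7, 3, 7)
Total nodes = 9 + 1 + 3 + 2 + 1 + 3 + 5 = 24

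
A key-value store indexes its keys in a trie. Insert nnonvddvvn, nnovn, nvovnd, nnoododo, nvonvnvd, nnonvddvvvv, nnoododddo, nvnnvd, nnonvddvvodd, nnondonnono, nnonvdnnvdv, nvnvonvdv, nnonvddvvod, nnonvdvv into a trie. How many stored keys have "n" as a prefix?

14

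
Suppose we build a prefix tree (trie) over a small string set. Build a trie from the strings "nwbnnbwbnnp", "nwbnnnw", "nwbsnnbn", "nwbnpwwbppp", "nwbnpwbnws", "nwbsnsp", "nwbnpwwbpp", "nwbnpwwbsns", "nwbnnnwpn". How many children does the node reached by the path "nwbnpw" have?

2

Walk "nwbnpw" from the root, arriving at one node.
Characters that immediately follow "nwbnpw" among the stored strings: {b, w}.
That node has 2 child edges.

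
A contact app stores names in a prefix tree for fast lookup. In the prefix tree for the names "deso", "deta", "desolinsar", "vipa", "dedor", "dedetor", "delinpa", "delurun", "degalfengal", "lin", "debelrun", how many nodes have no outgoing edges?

Leaves are exactly the stored words that no other stored word extends.
Those words: "debelrun", "dedetor", "dedor", "degalfengal", "delinpa", "delurun", "desolinsar", "deta", "lin", "vipa"
Leaf count: 10

10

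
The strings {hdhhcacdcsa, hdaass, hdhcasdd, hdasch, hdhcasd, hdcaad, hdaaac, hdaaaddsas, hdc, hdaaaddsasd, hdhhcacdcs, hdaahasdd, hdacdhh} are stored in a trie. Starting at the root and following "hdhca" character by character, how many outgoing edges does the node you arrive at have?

1

Walk "hdhca" from the root, arriving at one node.
Distinct next characters after "hdhca": s.
That node has 1 child edge.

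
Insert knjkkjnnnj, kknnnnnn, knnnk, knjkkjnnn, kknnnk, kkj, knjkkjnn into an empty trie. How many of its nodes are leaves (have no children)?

5

Leaves are exactly the stored words that no other stored word extends.
Those words: "kkj", "kknnnk", "kknnnnnn", "knjkkjnnnj", "knnnk"
Leaf count: 5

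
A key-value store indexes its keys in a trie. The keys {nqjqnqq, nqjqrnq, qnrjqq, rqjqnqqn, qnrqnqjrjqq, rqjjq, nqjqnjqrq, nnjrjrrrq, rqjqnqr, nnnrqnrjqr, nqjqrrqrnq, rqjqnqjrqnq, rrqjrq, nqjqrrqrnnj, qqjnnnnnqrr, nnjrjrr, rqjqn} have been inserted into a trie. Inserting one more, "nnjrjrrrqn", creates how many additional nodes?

1

Walking "nnjrjrrrqn" from the root, the first 9 characters ("nnjrjrrrq") follow existing edges; "n" is the first miss.
So 10 − 9 = 1 new nodes.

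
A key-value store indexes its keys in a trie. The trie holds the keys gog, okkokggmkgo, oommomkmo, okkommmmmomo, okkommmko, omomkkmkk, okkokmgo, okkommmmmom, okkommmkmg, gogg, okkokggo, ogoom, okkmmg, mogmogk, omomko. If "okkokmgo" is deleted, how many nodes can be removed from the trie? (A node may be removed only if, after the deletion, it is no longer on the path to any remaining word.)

3

A node on "okkokmgo"'s path can go only if nothing else ends at it or branches off below it.
The suffix "mgo" (3 nodes) is used only by "okkokmgo"; the node for "okkok" still has the child "g", so pruning stops there.
Nodes removed: 3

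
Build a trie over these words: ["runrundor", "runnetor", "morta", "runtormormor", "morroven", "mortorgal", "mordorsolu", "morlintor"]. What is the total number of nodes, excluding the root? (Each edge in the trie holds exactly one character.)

51

For each word, the new-node count is its length minus the longest prefix already in the trie:
  "runrundor" → 9 new (r, u, n, r, u, n, d, o, r)
  "runnetor" → prefix "run" already present; 5 new (n, e, t, o, r)
  "morta" → 5 new (m, o, r, t, a)
  "runtormormor" → prefix "run" already present; 9 new (t, o, r, m, o, r, m, o, r)
  "morroven" → prefix "mor" already present; 5 new (r, o, v, e, n)
  "mortorgal" → prefix "mort" already present; 5 new (o, r, g, a, l)
  "mordorsolu" → prefix "mor" already present; 7 new (d, o, r, s, o, l, u)
  "morlintor" → prefix "mor" already present; 6 new (l, i, n, t, o, r)
Total nodes = 9 + 5 + 5 + 9 + 5 + 5 + 7 + 6 = 51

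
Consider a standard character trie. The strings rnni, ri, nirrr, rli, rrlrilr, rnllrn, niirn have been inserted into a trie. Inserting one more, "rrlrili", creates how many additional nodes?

Walking "rrlrili" from the root, the first 6 characters ("rrlril") follow existing edges; "i" is the first miss.
So 7 − 6 = 1 new nodes.

1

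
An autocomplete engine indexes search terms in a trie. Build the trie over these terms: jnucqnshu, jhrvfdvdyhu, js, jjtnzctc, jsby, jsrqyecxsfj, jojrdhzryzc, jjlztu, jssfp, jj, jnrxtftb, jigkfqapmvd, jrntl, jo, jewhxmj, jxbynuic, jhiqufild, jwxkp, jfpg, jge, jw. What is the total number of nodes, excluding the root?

For each word, the new-node count is its length minus the longest prefix already in the trie:
  "jnucqnshu" → 9 new (j, n, u, c, q, n, s, h, u)
  "jhrvfdvdyhu" → prefix "j" already present; 10 new (h, r, v, f, d, v, d, y, h, u)
  "js" → prefix "j" already present; 1 new (s)
  "jjtnzctc" → prefix "j" already present; 7 new (j, t, n, z, c, t, c)
  "jsby" → prefix "js" already present; 2 new (b, y)
  "jsrqyecxsfj" → prefix "js" already present; 9 new (r, q, y, e, c, x, s, f, j)
  "jojrdhzryzc" → prefix "j" already present; 10 new (o, j, r, d, h, z, r, y, z, c)
  "jjlztu" → prefix "jj" already present; 4 new (l, z, t, u)
  "jssfp" → prefix "js" already present; 3 new (s, f, p)
  "jj" → prefix "jj" already present; 0 new (none)
  "jnrxtftb" → prefix "jn" already present; 6 new (r, x, t, f, t, b)
  "jigkfqapmvd" → prefix "j" already present; 10 new (i, g, k, f, q, a, p, m, v, d)
  "jrntl" → prefix "j" already present; 4 new (r, n, t, l)
  "jo" → prefix "jo" already present; 0 new (none)
  "jewhxmj" → prefix "j" already present; 6 new (e, w, h, x, m, j)
  "jxbynuic" → prefix "j" already present; 7 new (x, b, y, n, u, i, c)
  "jhiqufild" → prefix "jh" already present; 7 new (i, q, u, f, i, l, d)
  "jwxkp" → prefix "j" already present; 4 new (w, x, k, p)
  "jfpg" → prefix "j" already present; 3 new (f, p, g)
  "jge" → prefix "j" already present; 2 new (g, e)
  "jw" → prefix "jw" already present; 0 new (none)
Total nodes = 9 + 10 + 1 + 7 + 2 + 9 + 10 + 4 + 3 + 0 + 6 + 10 + 4 + 0 + 6 + 7 + 7 + 4 + 3 + 2 + 0 = 104

104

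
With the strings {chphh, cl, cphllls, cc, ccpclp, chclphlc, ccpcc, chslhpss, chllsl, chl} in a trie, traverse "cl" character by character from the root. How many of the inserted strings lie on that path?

Check each prefix of "cl" against the stored set — each match is an end-marker on the path.
Prefixes of the query that are stored words: "cl"
Count: 1

1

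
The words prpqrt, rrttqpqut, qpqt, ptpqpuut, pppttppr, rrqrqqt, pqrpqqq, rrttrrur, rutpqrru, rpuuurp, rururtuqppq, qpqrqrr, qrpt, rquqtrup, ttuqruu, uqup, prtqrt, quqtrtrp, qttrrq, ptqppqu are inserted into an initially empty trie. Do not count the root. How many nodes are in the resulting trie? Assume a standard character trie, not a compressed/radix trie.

For each word, the new-node count is its length minus the longest prefix already in the trie:
  "prpqrt" → 6 new (p, r, p, q, r, t)
  "rrttqpqut" → 9 new (r, r, t, t, q, p, q, u, t)
  "qpqt" → 4 new (q, p, q, t)
  "ptpqpuut" → prefix "p" already present; 7 new (t, p, q, p, u, u, t)
  "pppttppr" → prefix "p" already present; 7 new (p, p, t, t, p, p, r)
  "rrqrqqt" → prefix "rr" already present; 5 new (q, r, q, q, t)
  "pqrpqqq" → prefix "p" already present; 6 new (q, r, p, q, q, q)
  "rrttrrur" → prefix "rrtt" already present; 4 new (r, r, u, r)
  "rutpqrru" → prefix "r" already present; 7 new (u, t, p, q, r, r, u)
  "rpuuurp" → prefix "r" already present; 6 new (p, u, u, u, r, p)
  "rururtuqppq" → prefix "ru" already present; 9 new (r, u, r, t, u, q, p, p, q)
  "qpqrqrr" → prefix "qpq" already present; 4 new (r, q, r, r)
  "qrpt" → prefix "q" already present; 3 new (r, p, t)
  "rquqtrup" → prefix "r" already present; 7 new (q, u, q, t, r, u, p)
  "ttuqruu" → 7 new (t, t, u, q, r, u, u)
  "uqup" → 4 new (u, q, u, p)
  "prtqrt" → prefix "pr" already present; 4 new (t, q, r, t)
  "quqtrtrp" → prefix "q" already present; 7 new (u, q, t, r, t, r, p)
  "qttrrq" → prefix "q" already present; 5 new (t, t, r, r, q)
  "ptqppqu" → prefix "pt" already present; 5 new (q, p, p, q, u)
Total nodes = 6 + 9 + 4 + 7 + 7 + 5 + 6 + 4 + 7 + 6 + 9 + 4 + 3 + 7 + 7 + 4 + 4 + 7 + 5 + 5 = 116

116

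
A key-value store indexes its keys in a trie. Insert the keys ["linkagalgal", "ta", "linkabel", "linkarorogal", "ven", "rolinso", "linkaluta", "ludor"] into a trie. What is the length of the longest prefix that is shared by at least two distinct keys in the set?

5

Equivalently: take the maximum, over all pairs, of their longest common prefix length.
e.g. "linkabel" and "linkagalgal" share the prefix "linka" of length 5; no pair shares a longer one.
Longest shared-prefix length: 5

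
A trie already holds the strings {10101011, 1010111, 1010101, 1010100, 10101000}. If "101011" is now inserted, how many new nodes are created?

0

"101011" is already a full path in the trie; only an end-marker is added.
No new nodes are needed: 0.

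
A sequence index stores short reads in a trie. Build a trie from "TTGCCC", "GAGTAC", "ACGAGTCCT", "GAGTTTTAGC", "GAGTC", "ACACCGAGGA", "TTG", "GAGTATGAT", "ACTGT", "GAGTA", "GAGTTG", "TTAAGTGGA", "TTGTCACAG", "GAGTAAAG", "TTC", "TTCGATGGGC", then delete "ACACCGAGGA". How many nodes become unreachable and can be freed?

8

Walk "ACACCGAGGA" from the leaf back toward the root, removing each node that no remaining word uses.
The suffix "ACCGAGGA" (8 nodes) is used only by "ACACCGAGGA"; the node for "AC" still has the child "G", so pruning stops there.
Nodes removed: 8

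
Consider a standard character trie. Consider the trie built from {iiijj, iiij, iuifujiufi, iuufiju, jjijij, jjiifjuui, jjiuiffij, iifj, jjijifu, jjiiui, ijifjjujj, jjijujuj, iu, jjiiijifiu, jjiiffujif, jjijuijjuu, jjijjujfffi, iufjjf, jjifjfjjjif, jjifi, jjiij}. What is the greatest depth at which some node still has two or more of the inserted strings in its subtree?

Equivalently: take the maximum, over all pairs, of their longest common prefix length.
e.g. "jjiiffujif" and "jjiifjuui" share the prefix "jjiif" of length 5; no pair shares a longer one.
Longest shared-prefix length: 5

5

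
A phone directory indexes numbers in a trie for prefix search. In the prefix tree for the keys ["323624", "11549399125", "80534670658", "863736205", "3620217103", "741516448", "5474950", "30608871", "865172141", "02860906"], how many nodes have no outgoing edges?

Leaves are exactly the stored words that no other stored word extends.
Those words: "02860906", "11549399125", "30608871", "323624", "3620217103", "5474950", "741516448", "80534670658", "863736205", "865172141"
Leaf count: 10

10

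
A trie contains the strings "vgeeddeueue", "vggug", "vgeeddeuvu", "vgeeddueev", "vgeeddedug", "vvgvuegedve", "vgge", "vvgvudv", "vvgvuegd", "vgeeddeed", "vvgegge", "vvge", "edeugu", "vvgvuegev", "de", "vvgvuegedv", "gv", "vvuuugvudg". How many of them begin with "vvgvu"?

5

Traverse to the node for "vvgvu", then collect every word in that subtree.
Matches: "vvgvudv", "vvgvuegd", "vvgvuegedv", "vvgvuegedve", "vvgvuegev"
Count: 5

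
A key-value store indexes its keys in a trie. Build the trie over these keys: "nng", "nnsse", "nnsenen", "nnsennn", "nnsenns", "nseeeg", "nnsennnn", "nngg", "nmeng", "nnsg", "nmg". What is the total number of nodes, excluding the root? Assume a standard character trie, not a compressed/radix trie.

26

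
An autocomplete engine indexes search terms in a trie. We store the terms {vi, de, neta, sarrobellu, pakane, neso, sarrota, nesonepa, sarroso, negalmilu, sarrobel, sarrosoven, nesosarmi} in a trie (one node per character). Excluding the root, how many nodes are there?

For each word, the new-node count is its length minus the longest prefix already in the trie:
  "vi" → 2 new (v, i)
  "de" → 2 new (d, e)
  "neta" → 4 new (n, e, t, a)
  "sarrobellu" → 10 new (s, a, r, r, o, b, e, l, l, u)
  "pakane" → 6 new (p, a, k, a, n, e)
  "neso" → prefix "ne" already present; 2 new (s, o)
  "sarrota" → prefix "sarro" already present; 2 new (t, a)
  "nesonepa" → prefix "neso" already present; 4 new (n, e, p, a)
  "sarroso" → prefix "sarro" already present; 2 new (s, o)
  "negalmilu" → prefix "ne" already present; 7 new (g, a, l, m, i, l, u)
  "sarrobel" → prefix "sarrobel" already present; 0 new (none)
  "sarrosoven" → prefix "sarroso" already present; 3 new (v, e, n)
  "nesosarmi" → prefix "neso" already present; 5 new (s, a, r, m, i)
Total nodes = 2 + 2 + 4 + 10 + 6 + 2 + 2 + 4 + 2 + 7 + 0 + 3 + 5 = 49

49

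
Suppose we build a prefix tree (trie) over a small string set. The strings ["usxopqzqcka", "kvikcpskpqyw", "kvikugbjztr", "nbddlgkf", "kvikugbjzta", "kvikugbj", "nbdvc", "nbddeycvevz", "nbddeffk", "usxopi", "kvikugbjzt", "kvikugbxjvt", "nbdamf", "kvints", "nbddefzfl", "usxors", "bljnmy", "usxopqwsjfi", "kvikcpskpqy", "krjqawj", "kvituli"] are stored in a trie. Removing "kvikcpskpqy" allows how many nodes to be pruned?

0

A node on "kvikcpskpqy"'s path can go only if nothing else ends at it or branches off below it.
Every node on "kvikcpskpqy" is still needed (e.g. by "kvikcpskpqyw"), so nothing is freed.
Nodes removed: 0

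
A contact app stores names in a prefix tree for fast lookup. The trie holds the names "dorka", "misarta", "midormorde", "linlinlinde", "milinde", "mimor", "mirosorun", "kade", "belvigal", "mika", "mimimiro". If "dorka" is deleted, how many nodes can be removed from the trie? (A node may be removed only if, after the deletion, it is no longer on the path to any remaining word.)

A node on "dorka"'s path can go only if nothing else ends at it or branches off below it.
No other word shares any prefix with "dorka", so all 5 of its nodes go.
Nodes removed: 5

5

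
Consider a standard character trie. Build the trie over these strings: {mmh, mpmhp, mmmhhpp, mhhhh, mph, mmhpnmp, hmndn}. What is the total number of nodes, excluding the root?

26

Trace insertions, counting only characters that open a new branch:
  "mmh" → 3 new (m, m, h)
  "mpmhp" → prefix "m" already present; 4 new (p, m, h, p)
  "mmmhhpp" → prefix "mm" already present; 5 new (m, h, h, p, p)
  "mhhhh" → prefix "m" already present; 4 new (h, h, h, h)
  "mph" → prefix "mp" already present; 1 new (h)
  "mmhpnmp" → prefix "mmh" already present; 4 new (p, n, m, p)
  "hmndn" → 5 new (h, m, n, d, n)
Total nodes = 3 + 4 + 5 + 4 + 1 + 4 + 5 = 26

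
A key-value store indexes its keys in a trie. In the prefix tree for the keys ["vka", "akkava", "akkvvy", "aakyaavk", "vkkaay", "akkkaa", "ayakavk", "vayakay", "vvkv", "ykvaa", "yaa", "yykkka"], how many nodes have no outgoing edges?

12

Leaves are exactly the stored words that no other stored word extends.
Those words: "aakyaavk", "akkava", "akkkaa", "akkvvy", "ayakavk", "vayakay", "vka", "vkkaay", "vvkv", "yaa", "ykvaa", "yykkka"
Leaf count: 12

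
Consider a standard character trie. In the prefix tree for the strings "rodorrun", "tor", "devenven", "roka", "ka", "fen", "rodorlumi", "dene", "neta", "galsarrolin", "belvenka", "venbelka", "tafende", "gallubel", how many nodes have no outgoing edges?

A leaf is a node with no children — equivalently, the end of a word that is not a proper prefix of any other stored word.
Those words: "belvenka", "dene", "devenven", "fen", "gallubel", "galsarrolin", "ka", "neta", "rodorlumi", "rodorrun", "roka", "tafende", "tor", "venbelka"
Leaf count: 14

14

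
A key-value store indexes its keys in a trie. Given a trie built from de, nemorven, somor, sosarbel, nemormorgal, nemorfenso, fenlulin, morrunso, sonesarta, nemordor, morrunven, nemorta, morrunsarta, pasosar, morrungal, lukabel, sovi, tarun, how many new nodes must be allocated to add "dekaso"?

The longest prefix of "dekaso" already in the trie is "de" (length 2).
New nodes needed: |"dekaso"| − 2 = 6 − 2 = 4.

4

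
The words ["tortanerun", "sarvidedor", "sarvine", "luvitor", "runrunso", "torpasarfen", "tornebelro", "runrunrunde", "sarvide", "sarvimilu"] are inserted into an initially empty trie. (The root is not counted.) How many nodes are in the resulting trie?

61

For each word, the new-node count is its length minus the longest prefix already in the trie:
  "tortanerun" → 10 new (t, o, r, t, a, n, e, r, u, n)
  "sarvidedor" → 10 new (s, a, r, v, i, d, e, d, o, r)
  "sarvine" → prefix "sarvi" already present; 2 new (n, e)
  "luvitor" → 7 new (l, u, v, i, t, o, r)
  "runrunso" → 8 new (r, u, n, r, u, n, s, o)
  "torpasarfen" → prefix "tor" already present; 8 new (p, a, s, a, r, f, e, n)
  "tornebelro" → prefix "tor" already present; 7 new (n, e, b, e, l, r, o)
  "runrunrunde" → prefix "runrun" already present; 5 new (r, u, n, d, e)
  "sarvide" → prefix "sarvide" already present; 0 new (none)
  "sarvimilu" → prefix "sarvi" already present; 4 new (m, i, l, u)
Total nodes = 10 + 10 + 2 + 7 + 8 + 8 + 7 + 5 + 0 + 4 = 61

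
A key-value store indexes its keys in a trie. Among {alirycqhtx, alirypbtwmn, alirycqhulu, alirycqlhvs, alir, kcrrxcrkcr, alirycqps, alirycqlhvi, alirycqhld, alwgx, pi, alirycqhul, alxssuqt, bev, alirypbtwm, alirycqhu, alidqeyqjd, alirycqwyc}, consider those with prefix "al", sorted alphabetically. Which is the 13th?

alirypbtwmn

Filter for "al…" and sort: "alidqeyqjd", "alir", "alirycqhld", "alirycqhtx", "alirycqhu", "alirycqhul", "alirycqhulu", "alirycqlhvi", "alirycqlhvs", "alirycqps", "alirycqwyc", "alirypbtwm", "alirypbtwmn", "alwgx", "alxssuqt"
Position 13: alirypbtwmn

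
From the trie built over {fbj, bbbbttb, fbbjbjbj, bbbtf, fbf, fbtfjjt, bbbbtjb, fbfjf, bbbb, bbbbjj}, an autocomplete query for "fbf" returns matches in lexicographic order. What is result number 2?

fbfjf

DFS of the "fbf" subtree visits, in order: "fbf", "fbfjf"
The 2nd is fbfjf.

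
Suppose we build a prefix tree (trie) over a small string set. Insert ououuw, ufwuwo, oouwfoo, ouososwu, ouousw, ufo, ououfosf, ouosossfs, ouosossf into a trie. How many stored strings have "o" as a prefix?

7

Filter for entries beginning with "o":
Matches: "oouwfoo", "ouosossf", "ouosossfs", "ouososwu", "ououfosf", "ouousw", "ououuw"
Count: 7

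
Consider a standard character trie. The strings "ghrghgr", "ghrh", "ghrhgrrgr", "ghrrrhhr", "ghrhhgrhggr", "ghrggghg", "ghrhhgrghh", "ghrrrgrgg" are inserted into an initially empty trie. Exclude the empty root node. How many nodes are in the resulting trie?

Trace insertions, counting only characters that open a new branch:
  "ghrghgr" → 7 new (g, h, r, g, h, g, r)
  "ghrh" → prefix "ghr" already present; 1 new (h)
  "ghrhgrrgr" → prefix "ghrh" already present; 5 new (g, r, r, g, r)
  "ghrrrhhr" → prefix "ghr" already present; 5 new (r, r, h, h, r)
  "ghrhhgrhggr" → prefix "ghrh" already present; 7 new (h, g, r, h, g, g, r)
  "ghrggghg" → prefix "ghrg" already present; 4 new (g, g, h, g)
  "ghrhhgrghh" → prefix "ghrhhgr" already present; 3 new (g, h, h)
  "ghrrrgrgg" → prefix "ghrrr" already present; 4 new (g, r, g, g)
Total nodes = 7 + 1 + 5 + 5 + 7 + 4 + 3 + 4 = 36

36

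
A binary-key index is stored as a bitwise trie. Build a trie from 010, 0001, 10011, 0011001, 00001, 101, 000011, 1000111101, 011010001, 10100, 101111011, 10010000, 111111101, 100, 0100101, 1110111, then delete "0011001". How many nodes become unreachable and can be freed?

5

Walk "0011001" from the leaf back toward the root, removing each node that no remaining word uses.
The suffix "11001" (5 nodes) is used only by "0011001"; the node for "00" still has the child "0", so pruning stops there.
Nodes removed: 5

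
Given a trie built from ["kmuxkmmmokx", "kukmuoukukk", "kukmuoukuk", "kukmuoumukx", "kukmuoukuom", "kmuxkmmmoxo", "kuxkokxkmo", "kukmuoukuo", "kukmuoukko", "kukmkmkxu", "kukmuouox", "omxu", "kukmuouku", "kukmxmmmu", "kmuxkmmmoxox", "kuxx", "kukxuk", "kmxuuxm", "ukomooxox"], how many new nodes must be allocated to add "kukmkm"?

0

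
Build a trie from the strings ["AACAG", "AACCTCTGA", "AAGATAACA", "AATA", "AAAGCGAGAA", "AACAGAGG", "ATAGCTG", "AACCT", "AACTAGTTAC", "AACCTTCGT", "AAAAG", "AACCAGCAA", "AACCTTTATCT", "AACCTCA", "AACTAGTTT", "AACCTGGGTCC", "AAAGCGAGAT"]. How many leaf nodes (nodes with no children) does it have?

Leaves are exactly the stored words that no other stored word extends.
Those words: "AAAAG", "AAAGCGAGAA", "AAAGCGAGAT", "AACAGAGG", "AACCAGCAA", "AACCTCA", "AACCTCTGA", "AACCTGGGTCC", "AACCTTCGT", "AACCTTTATCT", "AACTAGTTAC", "AACTAGTTT", "AAGATAACA", "AATA", "ATAGCTG"
Leaf count: 15

15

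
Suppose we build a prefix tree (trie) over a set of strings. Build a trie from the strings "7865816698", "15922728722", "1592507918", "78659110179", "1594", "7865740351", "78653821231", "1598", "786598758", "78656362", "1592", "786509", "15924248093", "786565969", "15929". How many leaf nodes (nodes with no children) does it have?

Leaves are exactly the stored words that no other stored word extends.
Those words: "15922728722", "15924248093", "1592507918", "15929", "1594", "1598", "786509", "78653821231", "78656362", "786565969", "7865740351", "7865816698", "78659110179", "786598758"
Leaf count: 14

14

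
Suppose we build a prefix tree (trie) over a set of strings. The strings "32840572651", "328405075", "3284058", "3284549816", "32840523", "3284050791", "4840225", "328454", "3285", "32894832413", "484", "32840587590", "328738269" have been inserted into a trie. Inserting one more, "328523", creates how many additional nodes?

2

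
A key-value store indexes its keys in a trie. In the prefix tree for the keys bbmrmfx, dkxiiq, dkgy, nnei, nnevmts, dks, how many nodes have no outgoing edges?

6

Leaves are exactly the stored words that no other stored word extends.
Those words: "bbmrmfx", "dkgy", "dks", "dkxiiq", "nnei", "nnevmts"
Leaf count: 6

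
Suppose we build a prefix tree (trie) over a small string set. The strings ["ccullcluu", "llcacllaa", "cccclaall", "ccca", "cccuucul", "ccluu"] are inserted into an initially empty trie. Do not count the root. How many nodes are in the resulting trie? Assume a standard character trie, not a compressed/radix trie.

For each word, the new-node count is its length minus the longest prefix already in the trie:
  "ccullcluu" → 9 new (c, c, u, l, l, c, l, u, u)
  "llcacllaa" → 9 new (l, l, c, a, c, l, l, a, a)
  "cccclaall" → prefix "cc" already present; 7 new (c, c, l, a, a, l, l)
  "ccca" → prefix "ccc" already present; 1 new (a)
  "cccuucul" → prefix "ccc" already present; 5 new (u, u, c, u, l)
  "ccluu" → prefix "cc" already present; 3 new (l, u, u)
Total nodes = 9 + 9 + 7 + 1 + 5 + 3 = 34

34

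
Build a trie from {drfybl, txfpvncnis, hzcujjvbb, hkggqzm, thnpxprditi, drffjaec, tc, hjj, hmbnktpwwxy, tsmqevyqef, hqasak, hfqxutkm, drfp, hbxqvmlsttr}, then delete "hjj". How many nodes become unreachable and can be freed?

A node on "hjj"'s path can go only if nothing else ends at it or branches off below it.
The suffix "jj" (2 nodes) is used only by "hjj"; the node for "h" still has the child "z", so pruning stops there.
Nodes removed: 2

2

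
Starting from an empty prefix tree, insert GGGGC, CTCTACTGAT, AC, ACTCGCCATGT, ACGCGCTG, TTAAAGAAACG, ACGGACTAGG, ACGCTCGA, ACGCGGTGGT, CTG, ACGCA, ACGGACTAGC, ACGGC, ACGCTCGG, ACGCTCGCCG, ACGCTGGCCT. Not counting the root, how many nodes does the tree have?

Trace insertions, counting only characters that open a new branch:
  "GGGGC" → 5 new (G, G, G, G, C)
  "CTCTACTGAT" → 10 new (C, T, C, T, A, C, T, G, A, T)
  "AC" → 2 new (A, C)
  "ACTCGCCATGT" → prefix "AC" already present; 9 new (T, C, G, C, C, A, T, G, T)
  "ACGCGCTG" → prefix "AC" already present; 6 new (G, C, G, C, T, G)
  "TTAAAGAAACG" → 11 new (T, T, A, A, A, G, A, A, A, C, G)
  "ACGGACTAGG" → prefix "ACG" already present; 7 new (G, A, C, T, A, G, G)
  "ACGCTCGA" → prefix "ACGC" already present; 4 new (T, C, G, A)
  "ACGCGGTGGT" → prefix "ACGCG" already present; 5 new (G, T, G, G, T)
  "CTG" → prefix "CT" already present; 1 new (G)
  "ACGCA" → prefix "ACGC" already present; 1 new (A)
  "ACGGACTAGC" → prefix "ACGGACTAG" already present; 1 new (C)
  "ACGGC" → prefix "ACGG" already present; 1 new (C)
  "ACGCTCGG" → prefix "ACGCTCG" already present; 1 new (G)
  "ACGCTCGCCG" → prefix "ACGCTCG" already present; 3 new (C, C, G)
  "ACGCTGGCCT" → prefix "ACGCT" already present; 5 new (G, G, C, C, T)
Total nodes = 5 + 10 + 2 + 9 + 6 + 11 + 7 + 4 + 5 + 1 + 1 + 1 + 1 + 1 + 3 + 5 = 72

72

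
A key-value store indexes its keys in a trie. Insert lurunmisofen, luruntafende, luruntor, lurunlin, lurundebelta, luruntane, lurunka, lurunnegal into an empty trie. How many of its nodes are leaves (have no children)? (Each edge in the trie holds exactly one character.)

A leaf is a node with no children — equivalently, the end of a word that is not a proper prefix of any other stored word.
Those words: "lurundebelta", "lurunka", "lurunlin", "lurunmisofen", "lurunnegal", "luruntafende", "luruntane", "luruntor"
Leaf count: 8

8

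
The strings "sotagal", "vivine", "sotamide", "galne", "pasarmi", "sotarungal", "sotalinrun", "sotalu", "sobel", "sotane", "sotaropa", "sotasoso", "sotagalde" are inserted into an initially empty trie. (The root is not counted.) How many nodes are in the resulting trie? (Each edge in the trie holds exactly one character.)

Count nodes per top-level branch (shared prefixes stored once):
  'g'-branch (galne): 5 nodes
  'p'-branch (pasarmi): 7 nodes
  's'-branch (sobel, sotagal, sotagalde, sotalinrun, sotalu, sotamide, sotane, sotaropa, sotarungal, sotasoso): 38 nodes
  'v'-branch (vivine): 6 nodes
Sum: 56

56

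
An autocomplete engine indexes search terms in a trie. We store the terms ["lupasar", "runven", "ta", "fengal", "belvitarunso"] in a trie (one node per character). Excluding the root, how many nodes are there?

33

Count nodes per top-level branch (shared prefixes stored once):
  'b'-branch (belvitarunso): 12 nodes
  'f'-branch (fengal): 6 nodes
  'l'-branch (lupasar): 7 nodes
  'r'-branch (runven): 6 nodes
  't'-branch (ta): 2 nodes
Sum: 33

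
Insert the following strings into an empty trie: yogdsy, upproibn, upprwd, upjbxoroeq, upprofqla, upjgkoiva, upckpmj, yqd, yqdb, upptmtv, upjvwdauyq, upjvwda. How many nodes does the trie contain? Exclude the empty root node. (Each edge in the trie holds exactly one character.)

For each word, the new-node count is its length minus the longest prefix already in the trie:
  "yogdsy" → 6 new (y, o, g, d, s, y)
  "upproibn" → 8 new (u, p, p, r, o, i, b, n)
  "upprwd" → prefix "uppr" already present; 2 new (w, d)
  "upjbxoroeq" → prefix "up" already present; 8 new (j, b, x, o, r, o, e, q)
  "upprofqla" → prefix "uppro" already present; 4 new (f, q, l, a)
  "upjgkoiva" → prefix "upj" already present; 6 new (g, k, o, i, v, a)
  "upckpmj" → prefix "up" already present; 5 new (c, k, p, m, j)
  "yqd" → prefix "y" already present; 2 new (q, d)
  "yqdb" → prefix "yqd" already present; 1 new (b)
  "upptmtv" → prefix "upp" already present; 4 new (t, m, t, v)
  "upjvwdauyq" → prefix "upj" already present; 7 new (v, w, d, a, u, y, q)
  "upjvwda" → prefix "upjvwda" already present; 0 new (none)
Total nodes = 6 + 8 + 2 + 8 + 4 + 6 + 5 + 2 + 1 + 4 + 7 + 0 = 53

53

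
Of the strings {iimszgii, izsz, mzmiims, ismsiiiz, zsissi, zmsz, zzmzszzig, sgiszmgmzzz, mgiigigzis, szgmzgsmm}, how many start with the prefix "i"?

3

Walk to "i"; the words in its subtree are exactly those with that prefix.
Words under "i": iimszgii, ismsiiiz, izsz
Count: 3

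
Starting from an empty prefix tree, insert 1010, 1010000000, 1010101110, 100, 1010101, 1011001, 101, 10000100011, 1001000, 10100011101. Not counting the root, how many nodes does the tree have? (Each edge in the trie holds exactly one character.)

For each word, the new-node count is its length minus the longest prefix already in the trie:
  "1010" → 4 new (1, 0, 1, 0)
  "1010000000" → prefix "1010" already present; 6 new (0, 0, 0, 0, 0, 0)
  "1010101110" → prefix "1010" already present; 6 new (1, 0, 1, 1, 1, 0)
  "100" → prefix "10" already present; 1 new (0)
  "1010101" → prefix "1010101" already present; 0 new (none)
  "1011001" → prefix "101" already present; 4 new (1, 0, 0, 1)
  "101" → prefix "101" already present; 0 new (none)
  "10000100011" → prefix "100" already present; 8 new (0, 0, 1, 0, 0, 0, 1, 1)
  "1001000" → prefix "100" already present; 4 new (1, 0, 0, 0)
  "10100011101" → prefix "101000" already present; 5 new (1, 1, 1, 0, 1)
Total nodes = 4 + 6 + 6 + 1 + 0 + 4 + 0 + 8 + 4 + 5 = 38

38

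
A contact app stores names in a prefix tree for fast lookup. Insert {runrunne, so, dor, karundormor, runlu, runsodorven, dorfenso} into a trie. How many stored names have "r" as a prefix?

Filter for entries beginning with "r":
Matches: "runlu", "runrunne", "runsodorven"
Count: 3

3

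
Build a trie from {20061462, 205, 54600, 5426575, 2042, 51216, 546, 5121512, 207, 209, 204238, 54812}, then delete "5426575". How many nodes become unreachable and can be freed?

Walk "5426575" from the leaf back toward the root, removing each node that no remaining word uses.
The suffix "26575" (5 nodes) is used only by "5426575"; the node for "54" still has the child "6", so pruning stops there.
Nodes removed: 5

5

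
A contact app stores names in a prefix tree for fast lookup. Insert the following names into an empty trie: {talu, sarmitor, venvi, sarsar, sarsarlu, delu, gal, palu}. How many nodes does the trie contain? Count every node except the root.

33

For each word, the new-node count is its length minus the longest prefix already in the trie:
  "talu" → 4 new (t, a, l, u)
  "sarmitor" → 8 new (s, a, r, m, i, t, o, r)
  "venvi" → 5 new (v, e, n, v, i)
  "sarsar" → prefix "sar" already present; 3 new (s, a, r)
  "sarsarlu" → prefix "sarsar" already present; 2 new (l, u)
  "delu" → 4 new (d, e, l, u)
  "gal" → 3 new (g, a, l)
  "palu" → 4 new (p, a, l, u)
Total nodes = 4 + 8 + 5 + 3 + 2 + 4 + 3 + 4 = 33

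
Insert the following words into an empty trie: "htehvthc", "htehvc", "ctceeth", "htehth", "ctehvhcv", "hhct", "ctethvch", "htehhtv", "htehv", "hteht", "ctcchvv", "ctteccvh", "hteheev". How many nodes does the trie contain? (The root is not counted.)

Count nodes per top-level branch (shared prefixes stored once):
  'c'-branch (ctcchvv, ctceeth, ctehvhcv, ctethvch, ctteccvh): 28 nodes
  'h'-branch (hhct, hteheev, htehhtv, hteht, htehth, htehv, htehvc, htehvthc): 20 nodes
Sum: 48

48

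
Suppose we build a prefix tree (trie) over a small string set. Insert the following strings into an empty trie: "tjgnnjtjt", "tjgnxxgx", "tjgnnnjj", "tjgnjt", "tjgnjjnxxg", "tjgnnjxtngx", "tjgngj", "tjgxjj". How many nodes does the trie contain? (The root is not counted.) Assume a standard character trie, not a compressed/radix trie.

33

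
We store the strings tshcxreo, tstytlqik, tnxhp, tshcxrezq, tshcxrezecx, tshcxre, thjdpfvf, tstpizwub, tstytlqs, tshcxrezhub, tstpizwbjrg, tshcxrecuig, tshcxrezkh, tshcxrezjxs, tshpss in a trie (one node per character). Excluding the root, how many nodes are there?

For each word, the new-node count is its length minus the longest prefix already in the trie:
  "tshcxreo" → 8 new (t, s, h, c, x, r, e, o)
  "tstytlqik" → prefix "ts" already present; 7 new (t, y, t, l, q, i, k)
  "tnxhp" → prefix "t" already present; 4 new (n, x, h, p)
  "tshcxrezq" → prefix "tshcxre" already present; 2 new (z, q)
  "tshcxrezecx" → prefix "tshcxrez" already present; 3 new (e, c, x)
  "tshcxre" → prefix "tshcxre" already present; 0 new (none)
  "thjdpfvf" → prefix "t" already present; 7 new (h, j, d, p, f, v, f)
  "tstpizwub" → prefix "tst" already present; 6 new (p, i, z, w, u, b)
  "tstytlqs" → prefix "tstytlq" already present; 1 new (s)
  "tshcxrezhub" → prefix "tshcxrez" already present; 3 new (h, u, b)
  "tstpizwbjrg" → prefix "tstpizw" already present; 4 new (b, j, r, g)
  "tshcxrecuig" → prefix "tshcxre" already present; 4 new (c, u, i, g)
  "tshcxrezkh" → prefix "tshcxrez" already present; 2 new (k, h)
  "tshcxrezjxs" → prefix "tshcxrez" already present; 3 new (j, x, s)
  "tshpss" → prefix "tsh" already present; 3 new (p, s, s)
Total nodes = 8 + 7 + 4 + 2 + 3 + 0 + 7 + 6 + 1 + 3 + 4 + 4 + 2 + 3 + 3 = 57

57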